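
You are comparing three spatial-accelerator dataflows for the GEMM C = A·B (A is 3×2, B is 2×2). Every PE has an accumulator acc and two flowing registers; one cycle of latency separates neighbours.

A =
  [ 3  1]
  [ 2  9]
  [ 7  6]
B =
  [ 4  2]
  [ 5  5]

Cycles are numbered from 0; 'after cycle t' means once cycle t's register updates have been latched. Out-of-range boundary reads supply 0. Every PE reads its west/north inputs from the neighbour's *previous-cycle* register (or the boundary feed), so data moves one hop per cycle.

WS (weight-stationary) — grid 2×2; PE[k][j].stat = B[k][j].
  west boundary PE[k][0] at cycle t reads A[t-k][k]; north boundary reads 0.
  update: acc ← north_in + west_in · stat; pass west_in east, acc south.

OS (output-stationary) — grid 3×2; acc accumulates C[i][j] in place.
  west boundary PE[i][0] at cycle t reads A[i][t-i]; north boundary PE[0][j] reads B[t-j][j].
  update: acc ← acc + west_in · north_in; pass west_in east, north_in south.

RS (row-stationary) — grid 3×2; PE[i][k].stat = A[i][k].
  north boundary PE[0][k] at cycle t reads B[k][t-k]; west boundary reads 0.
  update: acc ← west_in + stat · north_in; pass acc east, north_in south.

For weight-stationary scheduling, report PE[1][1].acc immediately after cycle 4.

Tracing WS — 2×2 array, target PE[1][1]:
  t=0 PE[0][1]: acc=0 h=0 v=0
  t=0 PE[1][0]: acc=0 h=0 v=0
  t=0 PE[1][1]: acc=0 h=0 v=0
  t=1 PE[0][1]: acc=6 h=3 v=6
  t=1 PE[1][0]: acc=17 h=1 v=17
  t=1 PE[1][1]: acc=0 h=0 v=0
  t=2 PE[0][1]: acc=4 h=2 v=4
  t=2 PE[1][0]: acc=53 h=9 v=53
  t=2 PE[1][1]: acc=11 h=1 v=11
  t=3 PE[0][1]: acc=14 h=7 v=14
  t=3 PE[1][0]: acc=58 h=6 v=58
  t=3 PE[1][1]: acc=49 h=9 v=49
  t=4 PE[0][1]: acc=0 h=0 v=0
  t=4 PE[1][0]: acc=0 h=0 v=0
  t=4 PE[1][1]: acc=44 h=6 v=44

PE[1][1].acc = 44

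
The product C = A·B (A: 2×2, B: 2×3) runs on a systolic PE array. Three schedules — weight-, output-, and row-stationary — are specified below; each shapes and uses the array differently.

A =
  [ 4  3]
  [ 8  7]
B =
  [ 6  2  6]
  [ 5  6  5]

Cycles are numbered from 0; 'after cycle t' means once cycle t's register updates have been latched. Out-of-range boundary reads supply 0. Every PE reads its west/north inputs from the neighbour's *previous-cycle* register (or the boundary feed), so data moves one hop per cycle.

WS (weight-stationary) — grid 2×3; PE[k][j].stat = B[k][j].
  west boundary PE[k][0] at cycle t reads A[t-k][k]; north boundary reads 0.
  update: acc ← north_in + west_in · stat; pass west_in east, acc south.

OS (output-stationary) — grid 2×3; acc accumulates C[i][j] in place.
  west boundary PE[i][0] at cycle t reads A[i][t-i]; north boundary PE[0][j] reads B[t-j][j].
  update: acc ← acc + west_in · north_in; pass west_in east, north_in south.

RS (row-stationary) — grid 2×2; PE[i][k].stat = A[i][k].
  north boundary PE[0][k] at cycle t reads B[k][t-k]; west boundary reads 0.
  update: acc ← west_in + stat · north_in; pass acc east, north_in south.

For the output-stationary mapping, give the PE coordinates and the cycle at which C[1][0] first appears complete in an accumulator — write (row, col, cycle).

Under OS, C[1][0] lands at PE[1][0]:
  step 0 · PE1,0: acc=0; fwd→0 fwd↓0
  step 1 · PE1,0: acc=48; fwd→8 fwd↓6
  step 2 · PE1,0: acc=83; fwd→7 fwd↓5

(row, col, cycle) = (1, 0, 2)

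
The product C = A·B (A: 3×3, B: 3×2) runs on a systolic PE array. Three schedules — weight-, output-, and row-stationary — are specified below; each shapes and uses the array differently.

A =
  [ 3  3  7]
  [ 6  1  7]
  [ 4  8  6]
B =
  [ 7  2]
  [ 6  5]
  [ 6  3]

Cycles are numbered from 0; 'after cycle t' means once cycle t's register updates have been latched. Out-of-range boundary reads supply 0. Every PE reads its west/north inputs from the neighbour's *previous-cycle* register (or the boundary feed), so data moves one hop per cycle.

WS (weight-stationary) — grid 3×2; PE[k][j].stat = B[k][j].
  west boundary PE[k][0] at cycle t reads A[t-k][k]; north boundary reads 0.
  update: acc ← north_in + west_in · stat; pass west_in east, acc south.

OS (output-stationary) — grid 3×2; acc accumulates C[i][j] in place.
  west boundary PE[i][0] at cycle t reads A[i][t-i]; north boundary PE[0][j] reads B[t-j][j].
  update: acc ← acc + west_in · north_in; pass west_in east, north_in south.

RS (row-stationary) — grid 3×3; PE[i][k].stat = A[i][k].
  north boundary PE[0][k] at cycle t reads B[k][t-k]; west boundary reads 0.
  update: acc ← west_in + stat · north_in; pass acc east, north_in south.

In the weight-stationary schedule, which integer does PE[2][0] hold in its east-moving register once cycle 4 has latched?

Tracing WS — 3×2 array, target PE[2][0]:
  c0 r1c0: 0 / 0 / 0
  c0 r2c0: 0 / 0 / 0
  c1 r1c0: 39 / 3 / 39
  c1 r2c0: 0 / 0 / 0
  c2 r1c0: 48 / 1 / 48
  c2 r2c0: 81 / 7 / 81
  c3 r1c0: 76 / 8 / 76
  c3 r2c0: 90 / 7 / 90
  c4 r1c0: 0 / 0 / 0
  c4 r2c0: 112 / 6 / 112

register = 6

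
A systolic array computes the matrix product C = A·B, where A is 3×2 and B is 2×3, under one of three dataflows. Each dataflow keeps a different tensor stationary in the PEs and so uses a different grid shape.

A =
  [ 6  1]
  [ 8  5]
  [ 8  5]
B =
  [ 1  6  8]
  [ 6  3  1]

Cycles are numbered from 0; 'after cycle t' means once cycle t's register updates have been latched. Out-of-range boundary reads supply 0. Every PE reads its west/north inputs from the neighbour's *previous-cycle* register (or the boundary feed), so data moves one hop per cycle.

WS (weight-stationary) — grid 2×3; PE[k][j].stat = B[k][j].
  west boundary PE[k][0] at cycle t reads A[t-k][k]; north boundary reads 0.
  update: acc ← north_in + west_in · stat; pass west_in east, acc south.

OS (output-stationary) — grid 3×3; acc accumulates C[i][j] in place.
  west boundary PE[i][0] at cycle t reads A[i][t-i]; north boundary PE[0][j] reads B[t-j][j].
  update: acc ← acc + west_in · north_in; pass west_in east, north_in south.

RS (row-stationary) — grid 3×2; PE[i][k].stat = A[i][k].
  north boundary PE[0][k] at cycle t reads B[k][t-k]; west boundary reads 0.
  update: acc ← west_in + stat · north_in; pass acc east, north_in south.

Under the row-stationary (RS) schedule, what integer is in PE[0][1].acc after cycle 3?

RS on a 3×2 grid — tracing PE[0][1] and its feeders:
  c0 r0c0: 6 / 6 / 1
  c0 r0c1: 0 / 0 / 0
  c1 r0c0: 36 / 36 / 6
  c1 r0c1: 12 / 12 / 6
  c2 r0c0: 48 / 48 / 8
  c2 r0c1: 39 / 39 / 3
  c3 r0c0: 0 / 0 / 0
  c3 r0c1: 49 / 49 / 1

PE[0][1].acc = 49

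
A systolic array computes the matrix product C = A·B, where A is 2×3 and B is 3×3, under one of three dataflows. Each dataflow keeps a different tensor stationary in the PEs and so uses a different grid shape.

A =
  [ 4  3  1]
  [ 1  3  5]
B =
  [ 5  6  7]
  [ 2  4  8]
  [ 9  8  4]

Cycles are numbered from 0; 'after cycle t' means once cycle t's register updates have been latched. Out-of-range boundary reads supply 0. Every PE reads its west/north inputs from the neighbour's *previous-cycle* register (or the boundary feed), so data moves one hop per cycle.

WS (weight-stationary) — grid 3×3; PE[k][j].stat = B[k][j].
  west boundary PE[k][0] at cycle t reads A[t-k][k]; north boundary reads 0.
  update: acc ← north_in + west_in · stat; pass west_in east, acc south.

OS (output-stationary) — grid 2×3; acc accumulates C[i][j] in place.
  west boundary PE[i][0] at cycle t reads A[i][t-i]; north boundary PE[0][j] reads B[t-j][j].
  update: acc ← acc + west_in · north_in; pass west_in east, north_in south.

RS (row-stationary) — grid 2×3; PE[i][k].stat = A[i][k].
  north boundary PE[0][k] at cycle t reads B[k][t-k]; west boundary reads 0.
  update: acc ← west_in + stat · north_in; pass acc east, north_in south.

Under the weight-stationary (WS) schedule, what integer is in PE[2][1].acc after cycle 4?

WS on a 3×3 grid — tracing PE[2][1] and its feeders:
  c0 r1c1: 0 / 0 / 0
  c0 r2c0: 0 / 0 / 0
  c0 r2c1: 0 / 0 / 0
  c1 r1c1: 0 / 0 / 0
  c1 r2c0: 0 / 0 / 0
  c1 r2c1: 0 / 0 / 0
  c2 r1c1: 36 / 3 / 36
  c2 r2c0: 35 / 1 / 35
  c2 r2c1: 0 / 0 / 0
  c3 r1c1: 18 / 3 / 18
  c3 r2c0: 56 / 5 / 56
  c3 r2c1: 44 / 1 / 44
  c4 r1c1: 0 / 0 / 0
  c4 r2c0: 0 / 0 / 0
  c4 r2c1: 58 / 5 / 58

PE[2][1].acc = 58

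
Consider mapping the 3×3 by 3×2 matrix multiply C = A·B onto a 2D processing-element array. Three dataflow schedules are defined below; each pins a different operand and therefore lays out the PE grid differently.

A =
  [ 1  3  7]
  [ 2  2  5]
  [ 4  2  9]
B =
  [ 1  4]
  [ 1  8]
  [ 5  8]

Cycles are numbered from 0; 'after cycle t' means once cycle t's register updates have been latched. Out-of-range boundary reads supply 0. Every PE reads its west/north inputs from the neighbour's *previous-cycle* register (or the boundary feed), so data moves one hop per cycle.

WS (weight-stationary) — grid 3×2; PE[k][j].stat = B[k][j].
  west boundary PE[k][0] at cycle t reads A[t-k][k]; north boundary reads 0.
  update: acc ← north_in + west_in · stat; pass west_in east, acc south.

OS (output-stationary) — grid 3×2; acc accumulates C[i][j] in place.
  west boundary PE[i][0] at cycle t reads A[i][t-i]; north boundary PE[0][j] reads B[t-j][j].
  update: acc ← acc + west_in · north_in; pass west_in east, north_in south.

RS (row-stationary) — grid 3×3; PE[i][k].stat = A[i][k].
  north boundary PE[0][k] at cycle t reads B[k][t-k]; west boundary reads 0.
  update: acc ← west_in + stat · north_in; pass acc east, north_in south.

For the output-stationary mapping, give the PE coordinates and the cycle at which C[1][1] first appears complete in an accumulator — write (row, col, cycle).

OS — PE[1][1] is where C[1][1] collects:
  step 0 · PE1,1: acc=0; fwd→0 fwd↓0
  step 1 · PE1,1: acc=0; fwd→0 fwd↓0
  step 2 · PE1,1: acc=8; fwd→2 fwd↓4
  step 3 · PE1,1: acc=24; fwd→2 fwd↓8
  step 4 · PE1,1: acc=64; fwd→5 fwd↓8

(row, col, cycle) = (1, 1, 4)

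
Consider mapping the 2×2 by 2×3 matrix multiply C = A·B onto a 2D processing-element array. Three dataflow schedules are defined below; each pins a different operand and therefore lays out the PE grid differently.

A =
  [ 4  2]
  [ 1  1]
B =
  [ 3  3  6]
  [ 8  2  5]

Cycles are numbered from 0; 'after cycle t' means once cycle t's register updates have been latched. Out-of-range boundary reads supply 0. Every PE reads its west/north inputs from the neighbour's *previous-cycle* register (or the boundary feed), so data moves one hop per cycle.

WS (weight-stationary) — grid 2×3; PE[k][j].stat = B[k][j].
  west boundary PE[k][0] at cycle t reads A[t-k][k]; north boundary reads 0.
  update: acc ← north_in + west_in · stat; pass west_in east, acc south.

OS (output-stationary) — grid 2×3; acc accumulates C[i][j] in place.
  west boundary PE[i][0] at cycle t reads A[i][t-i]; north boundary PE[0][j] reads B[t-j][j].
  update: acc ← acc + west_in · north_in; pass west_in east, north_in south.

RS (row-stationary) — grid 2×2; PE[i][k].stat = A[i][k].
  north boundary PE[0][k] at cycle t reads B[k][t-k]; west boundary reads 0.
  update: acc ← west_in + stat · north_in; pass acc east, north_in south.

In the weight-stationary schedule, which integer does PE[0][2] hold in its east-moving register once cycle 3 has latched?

register = 1

WS 2×3: PE[0][2] cycle-by-cycle (with neighbour feeds):
  t=0 PE[0][1]: acc=0 h=0 v=0
  t=0 PE[0][2]: acc=0 h=0 v=0
  t=1 PE[0][1]: acc=12 h=4 v=12
  t=1 PE[0][2]: acc=0 h=0 v=0
  t=2 PE[0][1]: acc=3 h=1 v=3
  t=2 PE[0][2]: acc=24 h=4 v=24
  t=3 PE[0][1]: acc=0 h=0 v=0
  t=3 PE[0][2]: acc=6 h=1 v=6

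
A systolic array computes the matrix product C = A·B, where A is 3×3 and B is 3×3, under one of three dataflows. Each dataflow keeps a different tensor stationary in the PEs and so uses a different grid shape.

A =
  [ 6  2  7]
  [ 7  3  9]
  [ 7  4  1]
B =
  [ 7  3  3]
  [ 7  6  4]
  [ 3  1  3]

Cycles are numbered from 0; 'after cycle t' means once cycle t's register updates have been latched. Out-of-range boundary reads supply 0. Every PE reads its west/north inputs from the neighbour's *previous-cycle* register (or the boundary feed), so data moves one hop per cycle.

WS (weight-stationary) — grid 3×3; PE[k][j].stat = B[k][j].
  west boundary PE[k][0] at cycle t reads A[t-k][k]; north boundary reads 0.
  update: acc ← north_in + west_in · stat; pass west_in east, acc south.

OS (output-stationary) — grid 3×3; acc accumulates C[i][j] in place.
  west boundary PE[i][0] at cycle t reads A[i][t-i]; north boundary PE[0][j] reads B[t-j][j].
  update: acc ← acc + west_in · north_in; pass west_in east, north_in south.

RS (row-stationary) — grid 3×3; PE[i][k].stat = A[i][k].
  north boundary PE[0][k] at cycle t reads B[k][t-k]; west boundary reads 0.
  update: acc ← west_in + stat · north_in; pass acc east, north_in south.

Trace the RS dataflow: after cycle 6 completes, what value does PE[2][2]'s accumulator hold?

RS on a 3×3 grid — tracing PE[2][2] and its feeders:
  cycle 0: PE[1][2] → acc 0, east 0, south 0
  cycle 0: PE[2][1] → acc 0, east 0, south 0
  cycle 0: PE[2][2] → acc 0, east 0, south 0
  cycle 1: PE[1][2] → acc 0, east 0, south 0
  cycle 1: PE[2][1] → acc 0, east 0, south 0
  cycle 1: PE[2][2] → acc 0, east 0, south 0
  cycle 2: PE[1][2] → acc 0, east 0, south 0
  cycle 2: PE[2][1] → acc 0, east 0, south 0
  cycle 2: PE[2][2] → acc 0, east 0, south 0
  cycle 3: PE[1][2] → acc 97, east 97, south 3
  cycle 3: PE[2][1] → acc 77, east 77, south 7
  cycle 3: PE[2][2] → acc 0, east 0, south 0
  cycle 4: PE[1][2] → acc 48, east 48, south 1
  cycle 4: PE[2][1] → acc 45, east 45, south 6
  cycle 4: PE[2][2] → acc 80, east 80, south 3
  cycle 5: PE[1][2] → acc 60, east 60, south 3
  cycle 5: PE[2][1] → acc 37, east 37, south 4
  cycle 5: PE[2][2] → acc 46, east 46, south 1
  cycle 6: PE[1][2] → acc 0, east 0, south 0
  cycle 6: PE[2][1] → acc 0, east 0, south 0
  cycle 6: PE[2][2] → acc 40, east 40, south 3

PE[2][2].acc = 40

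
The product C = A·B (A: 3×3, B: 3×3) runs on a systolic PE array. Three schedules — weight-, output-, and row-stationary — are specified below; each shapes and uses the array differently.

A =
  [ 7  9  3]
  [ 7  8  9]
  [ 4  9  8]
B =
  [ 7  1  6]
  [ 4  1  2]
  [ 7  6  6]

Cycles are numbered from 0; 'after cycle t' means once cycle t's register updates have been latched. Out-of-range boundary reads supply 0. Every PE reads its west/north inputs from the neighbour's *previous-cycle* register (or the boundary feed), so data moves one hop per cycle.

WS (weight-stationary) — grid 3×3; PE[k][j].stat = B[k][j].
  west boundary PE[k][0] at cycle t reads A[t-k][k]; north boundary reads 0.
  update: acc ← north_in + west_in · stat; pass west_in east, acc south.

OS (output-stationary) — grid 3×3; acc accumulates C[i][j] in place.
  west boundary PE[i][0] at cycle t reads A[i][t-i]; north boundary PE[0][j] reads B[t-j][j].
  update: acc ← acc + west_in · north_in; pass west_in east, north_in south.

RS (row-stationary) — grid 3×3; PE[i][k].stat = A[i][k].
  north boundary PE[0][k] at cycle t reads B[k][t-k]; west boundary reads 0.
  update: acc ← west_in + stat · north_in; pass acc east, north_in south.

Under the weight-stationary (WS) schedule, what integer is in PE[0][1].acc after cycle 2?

WS (3×3). Following PE[0][1] plus its west/north inputs:
  cycle 0: PE[0][0] → acc 49, east 7, south 49
  cycle 0: PE[0][1] → acc 0, east 0, south 0
  cycle 1: PE[0][0] → acc 49, east 7, south 49
  cycle 1: PE[0][1] → acc 7, east 7, south 7
  cycle 2: PE[0][0] → acc 28, east 4, south 28
  cycle 2: PE[0][1] → acc 7, east 7, south 7

PE[0][1].acc = 7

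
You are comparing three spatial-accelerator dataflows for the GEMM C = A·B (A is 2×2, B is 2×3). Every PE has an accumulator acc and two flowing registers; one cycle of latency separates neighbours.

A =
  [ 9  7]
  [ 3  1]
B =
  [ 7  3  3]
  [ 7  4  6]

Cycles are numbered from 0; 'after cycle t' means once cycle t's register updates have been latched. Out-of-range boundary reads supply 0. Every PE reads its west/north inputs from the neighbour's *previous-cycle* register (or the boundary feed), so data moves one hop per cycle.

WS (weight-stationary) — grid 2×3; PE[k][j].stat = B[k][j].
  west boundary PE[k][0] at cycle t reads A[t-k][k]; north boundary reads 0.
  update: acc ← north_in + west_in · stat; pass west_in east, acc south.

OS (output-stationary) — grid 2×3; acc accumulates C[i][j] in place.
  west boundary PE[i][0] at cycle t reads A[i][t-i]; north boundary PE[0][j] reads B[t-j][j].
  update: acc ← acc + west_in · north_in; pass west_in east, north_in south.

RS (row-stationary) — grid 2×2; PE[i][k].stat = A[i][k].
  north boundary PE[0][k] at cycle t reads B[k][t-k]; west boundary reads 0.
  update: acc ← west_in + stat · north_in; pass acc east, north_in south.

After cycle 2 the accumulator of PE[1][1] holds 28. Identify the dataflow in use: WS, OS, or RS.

— WS: 2×3; PE[1][1] trace:
  0: (1,1).acc=0  regs=<0,0>
  1: (1,1).acc=0  regs=<0,0>
  2: (1,1).acc=55  regs=<7,55>
— OS: 2×3; PE[1][1] trace:
  0: (1,1).acc=0  regs=<0,0>
  1: (1,1).acc=0  regs=<0,0>
  2: (1,1).acc=9  regs=<3,3>
— RS: 2×2; PE[1][1] trace:
  0: (1,1).acc=0  regs=<0,0>
  1: (1,1).acc=0  regs=<0,0>
  2: (1,1).acc=28  regs=<28,7>

dataflow = RS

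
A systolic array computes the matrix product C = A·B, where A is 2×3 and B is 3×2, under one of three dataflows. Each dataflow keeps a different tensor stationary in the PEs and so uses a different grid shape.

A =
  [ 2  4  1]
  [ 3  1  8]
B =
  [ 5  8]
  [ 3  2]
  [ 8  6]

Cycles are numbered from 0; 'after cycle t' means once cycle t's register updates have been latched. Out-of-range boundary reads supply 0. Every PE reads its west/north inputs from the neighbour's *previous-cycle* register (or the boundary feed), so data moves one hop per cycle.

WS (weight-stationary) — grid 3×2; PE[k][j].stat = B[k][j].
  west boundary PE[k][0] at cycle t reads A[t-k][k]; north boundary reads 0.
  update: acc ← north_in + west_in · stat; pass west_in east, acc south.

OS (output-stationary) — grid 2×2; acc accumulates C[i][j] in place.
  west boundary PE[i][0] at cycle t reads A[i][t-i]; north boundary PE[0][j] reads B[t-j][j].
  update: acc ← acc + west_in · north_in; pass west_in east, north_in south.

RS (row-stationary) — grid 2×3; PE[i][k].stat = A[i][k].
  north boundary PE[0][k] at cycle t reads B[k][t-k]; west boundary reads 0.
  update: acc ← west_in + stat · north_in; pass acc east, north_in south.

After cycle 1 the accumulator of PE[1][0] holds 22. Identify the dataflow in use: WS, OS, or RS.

dataflow = WS

WS [3×2] PE[1][0] across cycles:
  c0 r1c0: 0 / 0 / 0
  c1 r1c0: 22 / 4 / 22
OS [2×2] PE[1][0] across cycles:
  c0 r1c0: 0 / 0 / 0
  c1 r1c0: 15 / 3 / 5
RS [2×3] PE[1][0] across cycles:
  c0 r1c0: 0 / 0 / 0
  c1 r1c0: 15 / 15 / 5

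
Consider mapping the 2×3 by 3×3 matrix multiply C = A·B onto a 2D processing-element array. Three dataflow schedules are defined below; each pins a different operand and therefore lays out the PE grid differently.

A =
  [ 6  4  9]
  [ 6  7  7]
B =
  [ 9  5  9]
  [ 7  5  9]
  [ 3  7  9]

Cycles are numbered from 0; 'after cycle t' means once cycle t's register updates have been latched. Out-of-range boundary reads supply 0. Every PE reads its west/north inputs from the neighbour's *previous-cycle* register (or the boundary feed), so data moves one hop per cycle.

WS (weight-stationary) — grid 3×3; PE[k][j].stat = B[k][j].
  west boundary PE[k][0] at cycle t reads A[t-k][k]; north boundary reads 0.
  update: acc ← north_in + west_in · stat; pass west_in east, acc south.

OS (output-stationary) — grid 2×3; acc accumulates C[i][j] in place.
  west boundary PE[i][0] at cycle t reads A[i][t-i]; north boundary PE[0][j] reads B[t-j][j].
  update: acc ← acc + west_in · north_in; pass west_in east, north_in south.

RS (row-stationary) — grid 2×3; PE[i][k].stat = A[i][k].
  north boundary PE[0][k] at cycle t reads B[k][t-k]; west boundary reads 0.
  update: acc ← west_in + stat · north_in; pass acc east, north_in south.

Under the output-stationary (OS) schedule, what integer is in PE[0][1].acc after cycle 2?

PE[0][1].acc = 50

OS 2×3: PE[0][1] cycle-by-cycle (with neighbour feeds):
  0: (0,0).acc=54  regs=<6,9>
  0: (0,1).acc=0  regs=<0,0>
  1: (0,0).acc=82  regs=<4,7>
  1: (0,1).acc=30  regs=<6,5>
  2: (0,0).acc=109  regs=<9,3>
  2: (0,1).acc=50  regs=<4,5>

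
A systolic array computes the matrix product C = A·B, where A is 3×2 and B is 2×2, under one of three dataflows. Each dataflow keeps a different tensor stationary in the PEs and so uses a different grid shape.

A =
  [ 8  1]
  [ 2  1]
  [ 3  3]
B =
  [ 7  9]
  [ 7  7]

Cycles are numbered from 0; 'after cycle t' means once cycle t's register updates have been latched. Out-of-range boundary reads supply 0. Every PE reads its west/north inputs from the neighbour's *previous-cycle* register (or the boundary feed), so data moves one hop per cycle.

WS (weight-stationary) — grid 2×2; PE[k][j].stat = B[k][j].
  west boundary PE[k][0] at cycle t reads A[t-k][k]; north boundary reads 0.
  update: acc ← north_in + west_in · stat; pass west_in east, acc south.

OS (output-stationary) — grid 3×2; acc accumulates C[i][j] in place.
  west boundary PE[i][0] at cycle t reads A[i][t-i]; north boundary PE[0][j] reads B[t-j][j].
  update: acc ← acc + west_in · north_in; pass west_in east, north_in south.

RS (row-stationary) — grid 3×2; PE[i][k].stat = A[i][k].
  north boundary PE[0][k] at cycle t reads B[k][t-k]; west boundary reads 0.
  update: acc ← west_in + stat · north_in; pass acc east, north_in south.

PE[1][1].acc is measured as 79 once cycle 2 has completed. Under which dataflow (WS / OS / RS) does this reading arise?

— WS: 2×2; PE[1][1] trace:
  cycle 0: PE[1][1] → acc 0, east 0, south 0
  cycle 1: PE[1][1] → acc 0, east 0, south 0
  cycle 2: PE[1][1] → acc 79, east 1, south 79
— OS: 3×2; PE[1][1] trace:
  cycle 0: PE[1][1] → acc 0, east 0, south 0
  cycle 1: PE[1][1] → acc 0, east 0, south 0
  cycle 2: PE[1][1] → acc 18, east 2, south 9
— RS: 3×2; PE[1][1] trace:
  cycle 0: PE[1][1] → acc 0, east 0, south 0
  cycle 1: PE[1][1] → acc 0, east 0, south 0
  cycle 2: PE[1][1] → acc 21, east 21, south 7

dataflow = WS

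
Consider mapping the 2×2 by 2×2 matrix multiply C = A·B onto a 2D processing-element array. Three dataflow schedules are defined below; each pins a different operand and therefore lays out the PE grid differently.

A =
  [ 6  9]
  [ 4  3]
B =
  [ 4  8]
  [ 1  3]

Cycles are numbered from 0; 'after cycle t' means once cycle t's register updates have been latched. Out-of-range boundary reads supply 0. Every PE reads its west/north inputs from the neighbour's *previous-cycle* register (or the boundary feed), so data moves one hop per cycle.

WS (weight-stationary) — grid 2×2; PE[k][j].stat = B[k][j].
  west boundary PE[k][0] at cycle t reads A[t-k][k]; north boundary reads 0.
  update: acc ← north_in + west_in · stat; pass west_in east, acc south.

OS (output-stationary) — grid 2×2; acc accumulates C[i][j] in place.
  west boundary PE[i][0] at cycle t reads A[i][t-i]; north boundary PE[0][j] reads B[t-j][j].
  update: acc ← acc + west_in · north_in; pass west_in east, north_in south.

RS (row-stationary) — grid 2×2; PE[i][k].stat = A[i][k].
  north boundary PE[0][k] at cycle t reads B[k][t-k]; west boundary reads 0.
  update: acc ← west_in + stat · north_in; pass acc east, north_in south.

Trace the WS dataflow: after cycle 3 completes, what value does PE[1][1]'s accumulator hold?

WS 2×2: PE[1][1] cycle-by-cycle (with neighbour feeds):
  @0  [0,1]  acc 0  |  →0  ↓0
  @0  [1,0]  acc 0  |  →0  ↓0
  @0  [1,1]  acc 0  |  →0  ↓0
  @1  [0,1]  acc 48  |  →6  ↓48
  @1  [1,0]  acc 33  |  →9  ↓33
  @1  [1,1]  acc 0  |  →0  ↓0
  @2  [0,1]  acc 32  |  →4  ↓32
  @2  [1,0]  acc 19  |  →3  ↓19
  @2  [1,1]  acc 75  |  →9  ↓75
  @3  [0,1]  acc 0  |  →0  ↓0
  @3  [1,0]  acc 0  |  →0  ↓0
  @3  [1,1]  acc 41  |  →3  ↓41

PE[1][1].acc = 41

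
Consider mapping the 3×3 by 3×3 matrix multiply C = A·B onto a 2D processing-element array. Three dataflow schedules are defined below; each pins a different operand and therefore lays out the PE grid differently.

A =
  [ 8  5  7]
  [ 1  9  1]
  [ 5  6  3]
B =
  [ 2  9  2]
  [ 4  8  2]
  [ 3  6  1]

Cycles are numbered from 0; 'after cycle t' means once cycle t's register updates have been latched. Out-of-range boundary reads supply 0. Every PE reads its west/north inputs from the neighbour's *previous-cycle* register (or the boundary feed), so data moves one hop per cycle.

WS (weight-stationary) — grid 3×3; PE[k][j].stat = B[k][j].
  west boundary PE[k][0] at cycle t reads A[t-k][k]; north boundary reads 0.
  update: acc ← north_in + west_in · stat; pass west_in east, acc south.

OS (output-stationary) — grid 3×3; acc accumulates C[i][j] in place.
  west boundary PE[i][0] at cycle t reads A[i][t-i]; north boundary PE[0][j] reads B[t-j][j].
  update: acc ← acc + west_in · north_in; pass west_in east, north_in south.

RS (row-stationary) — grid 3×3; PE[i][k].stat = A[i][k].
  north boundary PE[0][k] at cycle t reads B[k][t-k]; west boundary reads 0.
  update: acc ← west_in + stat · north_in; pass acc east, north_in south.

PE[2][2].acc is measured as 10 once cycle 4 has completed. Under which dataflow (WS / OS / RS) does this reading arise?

Under WS (3×3), PE[2][2]:
  [0] (2,2) acc=0 (h:0 v:0)
  [1] (2,2) acc=0 (h:0 v:0)
  [2] (2,2) acc=0 (h:0 v:0)
  [3] (2,2) acc=0 (h:0 v:0)
  [4] (2,2) acc=33 (h:7 v:33)
Under OS (3×3), PE[2][2]:
  [0] (2,2) acc=0 (h:0 v:0)
  [1] (2,2) acc=0 (h:0 v:0)
  [2] (2,2) acc=0 (h:0 v:0)
  [3] (2,2) acc=0 (h:0 v:0)
  [4] (2,2) acc=10 (h:5 v:2)
Under RS (3×3), PE[2][2]:
  [0] (2,2) acc=0 (h:0 v:0)
  [1] (2,2) acc=0 (h:0 v:0)
  [2] (2,2) acc=0 (h:0 v:0)
  [3] (2,2) acc=0 (h:0 v:0)
  [4] (2,2) acc=43 (h:43 v:3)

dataflow = OS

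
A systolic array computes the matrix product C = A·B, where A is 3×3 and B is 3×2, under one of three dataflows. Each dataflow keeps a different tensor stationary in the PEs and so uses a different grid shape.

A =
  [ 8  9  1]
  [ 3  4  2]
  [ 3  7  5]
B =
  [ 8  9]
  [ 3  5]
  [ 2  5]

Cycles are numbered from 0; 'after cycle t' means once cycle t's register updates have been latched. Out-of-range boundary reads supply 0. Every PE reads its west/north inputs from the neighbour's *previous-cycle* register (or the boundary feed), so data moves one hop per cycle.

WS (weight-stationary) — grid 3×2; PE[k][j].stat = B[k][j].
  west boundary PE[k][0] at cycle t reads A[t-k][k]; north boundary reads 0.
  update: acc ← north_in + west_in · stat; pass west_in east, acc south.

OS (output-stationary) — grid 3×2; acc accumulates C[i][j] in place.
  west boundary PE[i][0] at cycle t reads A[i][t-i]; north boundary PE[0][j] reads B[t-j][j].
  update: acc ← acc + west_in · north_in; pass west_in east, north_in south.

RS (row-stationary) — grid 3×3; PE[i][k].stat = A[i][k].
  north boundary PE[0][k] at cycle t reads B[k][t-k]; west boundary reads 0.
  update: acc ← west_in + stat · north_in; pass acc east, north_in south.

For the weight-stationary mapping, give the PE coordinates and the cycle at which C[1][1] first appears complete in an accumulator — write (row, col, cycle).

(row, col, cycle) = (2, 1, 4)

Under WS, C[1][1] lands at PE[2][1]:
  step 0 · PE2,1: acc=0; fwd→0 fwd↓0
  step 1 · PE2,1: acc=0; fwd→0 fwd↓0
  step 2 · PE2,1: acc=0; fwd→0 fwd↓0
  step 3 · PE2,1: acc=122; fwd→1 fwd↓122
  step 4 · PE2,1: acc=57; fwd→2 fwd↓57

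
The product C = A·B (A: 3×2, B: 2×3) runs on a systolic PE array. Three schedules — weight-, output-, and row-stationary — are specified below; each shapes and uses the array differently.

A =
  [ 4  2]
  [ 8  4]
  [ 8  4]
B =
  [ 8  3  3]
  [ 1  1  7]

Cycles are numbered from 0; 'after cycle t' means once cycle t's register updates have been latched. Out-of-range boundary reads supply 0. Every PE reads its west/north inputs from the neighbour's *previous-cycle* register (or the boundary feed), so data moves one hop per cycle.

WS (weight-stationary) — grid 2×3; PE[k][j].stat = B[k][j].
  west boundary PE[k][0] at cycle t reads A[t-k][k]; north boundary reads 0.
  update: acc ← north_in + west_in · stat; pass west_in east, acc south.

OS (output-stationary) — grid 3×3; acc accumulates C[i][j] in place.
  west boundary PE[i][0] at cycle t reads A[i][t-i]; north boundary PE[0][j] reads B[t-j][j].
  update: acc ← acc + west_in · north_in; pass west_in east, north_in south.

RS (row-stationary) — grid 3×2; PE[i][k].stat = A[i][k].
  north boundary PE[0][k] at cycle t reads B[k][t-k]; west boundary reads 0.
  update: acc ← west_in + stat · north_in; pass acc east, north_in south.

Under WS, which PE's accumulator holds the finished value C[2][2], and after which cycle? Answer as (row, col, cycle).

(row, col, cycle) = (1, 2, 5)

WS — PE[1][2] is where C[2][2] collects:
  cycle 0: PE[1][2] → acc 0, east 0, south 0
  cycle 1: PE[1][2] → acc 0, east 0, south 0
  cycle 2: PE[1][2] → acc 0, east 0, south 0
  cycle 3: PE[1][2] → acc 26, east 2, south 26
  cycle 4: PE[1][2] → acc 52, east 4, south 52
  cycle 5: PE[1][2] → acc 52, east 4, south 52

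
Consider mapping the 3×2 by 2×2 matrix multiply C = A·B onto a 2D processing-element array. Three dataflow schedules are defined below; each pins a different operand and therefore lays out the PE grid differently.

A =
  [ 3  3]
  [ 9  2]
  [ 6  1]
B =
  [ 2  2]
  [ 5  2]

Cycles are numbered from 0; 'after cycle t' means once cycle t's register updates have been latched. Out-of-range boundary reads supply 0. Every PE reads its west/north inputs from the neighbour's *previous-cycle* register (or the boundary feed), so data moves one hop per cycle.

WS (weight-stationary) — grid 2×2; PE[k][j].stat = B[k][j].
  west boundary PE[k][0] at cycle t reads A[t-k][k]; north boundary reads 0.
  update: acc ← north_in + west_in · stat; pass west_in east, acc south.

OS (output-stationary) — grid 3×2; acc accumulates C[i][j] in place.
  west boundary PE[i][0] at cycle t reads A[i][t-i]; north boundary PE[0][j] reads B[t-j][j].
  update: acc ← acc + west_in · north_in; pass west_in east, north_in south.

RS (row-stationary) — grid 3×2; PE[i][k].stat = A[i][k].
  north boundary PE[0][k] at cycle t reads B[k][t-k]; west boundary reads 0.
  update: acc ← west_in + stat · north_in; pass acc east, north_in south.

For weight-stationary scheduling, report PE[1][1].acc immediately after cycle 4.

WS 2×2: PE[1][1] cycle-by-cycle (with neighbour feeds):
  after 0 — PE[0][1] acc=0, pass-E 0, pass-S 0
  after 0 — PE[1][0] acc=0, pass-E 0, pass-S 0
  after 0 — PE[1][1] acc=0, pass-E 0, pass-S 0
  after 1 — PE[0][1] acc=6, pass-E 3, pass-S 6
  after 1 — PE[1][0] acc=21, pass-E 3, pass-S 21
  after 1 — PE[1][1] acc=0, pass-E 0, pass-S 0
  after 2 — PE[0][1] acc=18, pass-E 9, pass-S 18
  after 2 — PE[1][0] acc=28, pass-E 2, pass-S 28
  after 2 — PE[1][1] acc=12, pass-E 3, pass-S 12
  after 3 — PE[0][1] acc=12, pass-E 6, pass-S 12
  after 3 — PE[1][0] acc=17, pass-E 1, pass-S 17
  after 3 — PE[1][1] acc=22, pass-E 2, pass-S 22
  after 4 — PE[0][1] acc=0, pass-E 0, pass-S 0
  after 4 — PE[1][0] acc=0, pass-E 0, pass-S 0
  after 4 — PE[1][1] acc=14, pass-E 1, pass-S 14

PE[1][1].acc = 14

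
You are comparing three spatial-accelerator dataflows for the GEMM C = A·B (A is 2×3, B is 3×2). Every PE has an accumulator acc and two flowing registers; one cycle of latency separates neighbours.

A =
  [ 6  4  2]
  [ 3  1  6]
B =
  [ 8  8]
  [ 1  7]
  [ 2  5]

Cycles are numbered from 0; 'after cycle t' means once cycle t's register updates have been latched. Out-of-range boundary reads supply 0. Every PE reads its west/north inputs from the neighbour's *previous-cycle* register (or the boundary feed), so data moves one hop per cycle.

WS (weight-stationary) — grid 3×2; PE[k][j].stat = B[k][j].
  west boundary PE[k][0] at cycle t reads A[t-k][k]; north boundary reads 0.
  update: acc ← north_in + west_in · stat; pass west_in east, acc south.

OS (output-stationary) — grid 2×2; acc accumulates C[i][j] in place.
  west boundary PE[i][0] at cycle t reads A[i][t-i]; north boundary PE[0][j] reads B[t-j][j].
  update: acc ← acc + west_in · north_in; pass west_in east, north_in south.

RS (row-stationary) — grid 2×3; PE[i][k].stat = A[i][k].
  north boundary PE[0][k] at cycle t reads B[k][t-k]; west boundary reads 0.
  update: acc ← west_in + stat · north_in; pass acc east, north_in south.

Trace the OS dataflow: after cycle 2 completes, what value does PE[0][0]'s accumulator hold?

PE[0][0].acc = 56

OS on a 2×2 grid — tracing PE[0][0] and its feeders:
  after 0 — PE[0][0] acc=48, pass-E 6, pass-S 8
  after 1 — PE[0][0] acc=52, pass-E 4, pass-S 1
  after 2 — PE[0][0] acc=56, pass-E 2, pass-S 2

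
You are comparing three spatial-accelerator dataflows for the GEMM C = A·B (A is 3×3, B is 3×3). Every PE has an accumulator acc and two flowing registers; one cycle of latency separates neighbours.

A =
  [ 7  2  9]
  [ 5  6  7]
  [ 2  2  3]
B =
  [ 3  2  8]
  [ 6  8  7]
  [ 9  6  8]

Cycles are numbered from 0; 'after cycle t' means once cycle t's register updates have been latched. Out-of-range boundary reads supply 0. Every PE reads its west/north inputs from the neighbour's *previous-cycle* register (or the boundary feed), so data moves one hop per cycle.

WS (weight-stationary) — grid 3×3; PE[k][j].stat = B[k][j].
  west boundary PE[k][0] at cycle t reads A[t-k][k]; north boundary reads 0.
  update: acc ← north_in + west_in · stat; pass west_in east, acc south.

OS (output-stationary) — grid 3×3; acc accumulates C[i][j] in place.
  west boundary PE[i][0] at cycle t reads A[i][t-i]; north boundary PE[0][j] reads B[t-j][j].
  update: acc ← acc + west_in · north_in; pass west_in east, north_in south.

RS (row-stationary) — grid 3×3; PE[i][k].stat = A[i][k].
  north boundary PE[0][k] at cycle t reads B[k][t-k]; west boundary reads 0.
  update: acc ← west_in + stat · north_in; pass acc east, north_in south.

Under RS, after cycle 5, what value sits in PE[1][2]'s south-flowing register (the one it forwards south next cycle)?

RS on a 3×3 grid — tracing PE[1][2] and its feeders:
  t=0 PE[0][2]: acc=0 h=0 v=0
  t=0 PE[1][1]: acc=0 h=0 v=0
  t=0 PE[1][2]: acc=0 h=0 v=0
  t=1 PE[0][2]: acc=0 h=0 v=0
  t=1 PE[1][1]: acc=0 h=0 v=0
  t=1 PE[1][2]: acc=0 h=0 v=0
  t=2 PE[0][2]: acc=114 h=114 v=9
  t=2 PE[1][1]: acc=51 h=51 v=6
  t=2 PE[1][2]: acc=0 h=0 v=0
  t=3 PE[0][2]: acc=84 h=84 v=6
  t=3 PE[1][1]: acc=58 h=58 v=8
  t=3 PE[1][2]: acc=114 h=114 v=9
  t=4 PE[0][2]: acc=142 h=142 v=8
  t=4 PE[1][1]: acc=82 h=82 v=7
  t=4 PE[1][2]: acc=100 h=100 v=6
  t=5 PE[0][2]: acc=0 h=0 v=0
  t=5 PE[1][1]: acc=0 h=0 v=0
  t=5 PE[1][2]: acc=138 h=138 v=8

register = 8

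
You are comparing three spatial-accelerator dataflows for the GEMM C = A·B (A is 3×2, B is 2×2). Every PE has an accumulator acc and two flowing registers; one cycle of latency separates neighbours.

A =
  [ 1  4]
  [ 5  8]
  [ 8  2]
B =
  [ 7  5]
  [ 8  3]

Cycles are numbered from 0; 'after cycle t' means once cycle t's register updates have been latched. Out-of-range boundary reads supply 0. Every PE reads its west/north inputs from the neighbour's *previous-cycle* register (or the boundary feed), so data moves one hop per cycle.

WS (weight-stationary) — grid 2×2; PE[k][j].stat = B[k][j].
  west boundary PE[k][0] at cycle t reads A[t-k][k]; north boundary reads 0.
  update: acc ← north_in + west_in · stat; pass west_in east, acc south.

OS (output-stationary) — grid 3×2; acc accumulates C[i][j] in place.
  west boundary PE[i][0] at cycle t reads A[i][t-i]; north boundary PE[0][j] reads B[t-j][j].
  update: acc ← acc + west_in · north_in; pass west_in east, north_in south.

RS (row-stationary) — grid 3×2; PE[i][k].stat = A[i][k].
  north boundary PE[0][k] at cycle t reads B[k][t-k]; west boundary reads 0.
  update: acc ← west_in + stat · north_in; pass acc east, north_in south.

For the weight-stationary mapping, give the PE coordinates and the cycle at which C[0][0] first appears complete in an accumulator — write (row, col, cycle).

WS — PE[1][0] is where C[0][0] collects:
  @0  [1,0]  acc 0  |  →0  ↓0
  @1  [1,0]  acc 39  |  →4  ↓39

(row, col, cycle) = (1, 0, 1)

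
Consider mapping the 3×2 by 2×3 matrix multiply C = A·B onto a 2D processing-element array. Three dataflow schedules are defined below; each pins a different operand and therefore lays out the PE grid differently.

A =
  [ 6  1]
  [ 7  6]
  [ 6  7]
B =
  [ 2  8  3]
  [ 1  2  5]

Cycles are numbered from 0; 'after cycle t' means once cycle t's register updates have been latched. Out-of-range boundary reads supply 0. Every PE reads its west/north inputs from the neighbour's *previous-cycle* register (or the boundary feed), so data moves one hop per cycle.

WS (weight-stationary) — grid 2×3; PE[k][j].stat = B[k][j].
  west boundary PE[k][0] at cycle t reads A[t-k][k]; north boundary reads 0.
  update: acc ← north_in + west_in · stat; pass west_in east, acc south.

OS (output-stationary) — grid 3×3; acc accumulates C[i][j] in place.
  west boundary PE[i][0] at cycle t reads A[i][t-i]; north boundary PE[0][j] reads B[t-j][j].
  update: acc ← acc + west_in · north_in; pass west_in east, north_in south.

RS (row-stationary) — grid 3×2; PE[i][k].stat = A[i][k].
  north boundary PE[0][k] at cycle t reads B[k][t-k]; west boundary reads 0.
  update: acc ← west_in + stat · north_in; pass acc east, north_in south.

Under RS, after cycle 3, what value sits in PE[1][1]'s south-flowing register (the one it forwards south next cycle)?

RS 3×2: PE[1][1] cycle-by-cycle (with neighbour feeds):
  cycle 0: PE[0][1] → acc 0, east 0, south 0
  cycle 0: PE[1][0] → acc 0, east 0, south 0
  cycle 0: PE[1][1] → acc 0, east 0, south 0
  cycle 1: PE[0][1] → acc 13, east 13, south 1
  cycle 1: PE[1][0] → acc 14, east 14, south 2
  cycle 1: PE[1][1] → acc 0, east 0, south 0
  cycle 2: PE[0][1] → acc 50, east 50, south 2
  cycle 2: PE[1][0] → acc 56, east 56, south 8
  cycle 2: PE[1][1] → acc 20, east 20, south 1
  cycle 3: PE[0][1] → acc 23, east 23, south 5
  cycle 3: PE[1][0] → acc 21, east 21, south 3
  cycle 3: PE[1][1] → acc 68, east 68, south 2

register = 2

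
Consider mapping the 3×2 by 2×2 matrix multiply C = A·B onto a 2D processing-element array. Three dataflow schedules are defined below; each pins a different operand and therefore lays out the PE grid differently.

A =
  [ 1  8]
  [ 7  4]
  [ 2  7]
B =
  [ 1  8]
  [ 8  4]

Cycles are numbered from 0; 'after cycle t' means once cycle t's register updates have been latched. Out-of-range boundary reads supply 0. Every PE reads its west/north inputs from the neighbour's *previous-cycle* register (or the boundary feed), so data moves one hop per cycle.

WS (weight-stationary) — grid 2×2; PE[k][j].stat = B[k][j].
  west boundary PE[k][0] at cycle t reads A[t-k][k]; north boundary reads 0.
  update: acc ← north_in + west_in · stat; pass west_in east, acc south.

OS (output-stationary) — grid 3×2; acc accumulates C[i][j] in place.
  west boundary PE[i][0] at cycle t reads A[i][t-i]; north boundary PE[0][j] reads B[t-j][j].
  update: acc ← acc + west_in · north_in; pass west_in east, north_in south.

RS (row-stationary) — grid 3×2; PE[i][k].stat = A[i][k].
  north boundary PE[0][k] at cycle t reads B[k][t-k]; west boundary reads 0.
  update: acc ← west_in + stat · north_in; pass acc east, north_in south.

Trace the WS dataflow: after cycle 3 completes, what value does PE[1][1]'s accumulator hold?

WS on a 2×2 grid — tracing PE[1][1] and its feeders:
  c0 r0c1: 0 / 0 / 0
  c0 r1c0: 0 / 0 / 0
  c0 r1c1: 0 / 0 / 0
  c1 r0c1: 8 / 1 / 8
  c1 r1c0: 65 / 8 / 65
  c1 r1c1: 0 / 0 / 0
  c2 r0c1: 56 / 7 / 56
  c2 r1c0: 39 / 4 / 39
  c2 r1c1: 40 / 8 / 40
  c3 r0c1: 16 / 2 / 16
  c3 r1c0: 58 / 7 / 58
  c3 r1c1: 72 / 4 / 72

PE[1][1].acc = 72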